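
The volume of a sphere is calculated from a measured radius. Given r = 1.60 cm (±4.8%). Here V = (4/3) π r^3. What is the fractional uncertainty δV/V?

0.144

V ∝ r^3, so δV/V = |3| · δr/r = 3 × 0.0480 = 0.144.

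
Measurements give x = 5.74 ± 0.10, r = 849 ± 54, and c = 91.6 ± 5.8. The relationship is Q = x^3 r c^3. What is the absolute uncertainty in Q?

Relative error in a monomial: (δQ/Q)² = Σ (nᵢ · δxᵢ/xᵢ)².
  (3·δx/x)² = (3×0.0174)² = 0.00273;  (1·δr/r)² = (1×0.0636)² = 0.00405;  (3·δc/c)² = (3×0.0633)² = 0.0361
δQ/Q = √(0.0429) = 0.207
Q = 1.23e+11, so δQ = 0.207 × 1.23e+11 = 2.55e+10.

2.55e+10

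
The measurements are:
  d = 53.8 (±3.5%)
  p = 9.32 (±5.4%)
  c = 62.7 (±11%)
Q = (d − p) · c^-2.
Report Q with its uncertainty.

0.0113 ± 0.00254

Let u = d − p = 44.5. δu = √(δd² + δp²) = √(3.55 + 0.253) = 1.95, so δu/u = 0.0438.
Q is then a monomial in u, c:
δQ/Q = √((δu/u)² + (-2·δc/c)²) = √(0.00192 + 0.0484) = 0.224
Q = 0.0113, so δQ = 0.224 × 0.0113 = 0.00254.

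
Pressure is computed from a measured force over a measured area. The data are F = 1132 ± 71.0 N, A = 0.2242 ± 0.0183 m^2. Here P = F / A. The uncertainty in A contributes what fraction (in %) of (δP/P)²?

(δP/P)² = (1·δF/F)² + (-1·δA/A)²
  F term: (1×0.0627)² = 0.00393
  A term: (-1×0.0816)² = 0.00666
Total = 0.0106. Share from A = 0.00666/0.0106 = 0.629.

62.9%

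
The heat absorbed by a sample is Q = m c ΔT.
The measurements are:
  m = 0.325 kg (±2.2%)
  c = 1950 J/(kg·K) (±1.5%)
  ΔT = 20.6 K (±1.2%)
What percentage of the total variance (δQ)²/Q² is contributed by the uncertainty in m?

(δQ/Q)² = (1·δm/m)² + (1·δc/c)² + (1·δΔT/ΔT)²
  m term: (1×0.0220)² = 0.000484
  c term: (1×0.0150)² = 0.000225
  ΔT term: (1×0.0120)² = 0.000144
Total = 0.000853. Share from m = 0.000484/0.000853 = 0.567.

56.7%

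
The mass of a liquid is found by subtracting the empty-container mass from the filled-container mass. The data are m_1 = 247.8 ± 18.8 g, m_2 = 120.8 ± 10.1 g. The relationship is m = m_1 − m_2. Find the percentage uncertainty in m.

16.8%

Absolute uncertainties add in quadrature for a linear combination:
  (δm_1)² = 353;  (δm_2)² = 102
δm = √(455) = 21.3 g
m = 127.0 g, so δm/m = 21.3/127.0 = 0.168.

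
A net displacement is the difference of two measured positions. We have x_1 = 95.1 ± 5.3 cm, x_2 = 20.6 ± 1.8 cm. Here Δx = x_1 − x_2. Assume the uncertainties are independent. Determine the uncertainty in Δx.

5.60 cm

Δx is a linear combination, so absolute uncertainties add in quadrature:
  (δx_1)² = 28.1;  (δx_2)² = 3.24
δΔx = √(31.3) = 5.60 cm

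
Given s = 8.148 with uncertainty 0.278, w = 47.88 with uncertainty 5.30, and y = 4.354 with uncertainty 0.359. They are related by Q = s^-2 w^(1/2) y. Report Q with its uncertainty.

Since Q is a product/quotient, work with relative uncertainties:
  (-2·δs/s)² = (-2×0.0341)² = 0.00466;  (½·δw/w)² = (0.5×0.111)² = 0.00306;  (1·δy/y)² = (1×0.0825)² = 0.00680
δQ/Q = √(0.0145) = 0.120
Q = 0.4538, so δQ = 0.120 × 0.4538 = 0.0547.

0.4538 ± 0.0547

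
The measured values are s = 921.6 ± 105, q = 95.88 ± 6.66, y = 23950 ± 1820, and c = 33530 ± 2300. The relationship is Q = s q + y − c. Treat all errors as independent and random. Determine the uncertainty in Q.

12200

Let p = s·q = 88360. δp/p = √((1·δs/s)² + (1·δq/q)²) = √(0.0130 + 0.00482) = 0.133, so δp = 11800.
Q = p + y − c: δQ = √(δp² + δy² + δc²) = √(1.39e+08 + 3.31e+06 + 5.29e+06) = 12200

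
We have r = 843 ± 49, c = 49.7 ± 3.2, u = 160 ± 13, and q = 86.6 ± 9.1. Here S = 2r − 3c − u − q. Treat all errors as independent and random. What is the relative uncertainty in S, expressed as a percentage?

Each term contributes (cᵢ δxᵢ)² to (δS)²:
  (2·δr)² = 9600;  (3·δc)² = 92.2;  (δu)² = 169;  (δq)² = 82.8
δS = √(9950) = 99.7
S = 1290, so δS/S = 99.7/1290 = 0.0773.

7.73%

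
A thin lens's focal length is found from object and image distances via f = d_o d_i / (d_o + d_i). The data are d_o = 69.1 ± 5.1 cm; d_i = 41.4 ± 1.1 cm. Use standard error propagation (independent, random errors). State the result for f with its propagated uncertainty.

25.9 ± 0.835 cm

∂f/∂d_o = (d_i/(d_o+d_i))² = 0.140;  ∂f/∂d_i = (d_o/(d_o+d_i))² = 0.391
δf = √((∂f/∂d_o · δd_o)² + (∂f/∂d_i · δd_i)²) = √(0.512 + 0.185) = 0.835 cm
f = 25.9 cm.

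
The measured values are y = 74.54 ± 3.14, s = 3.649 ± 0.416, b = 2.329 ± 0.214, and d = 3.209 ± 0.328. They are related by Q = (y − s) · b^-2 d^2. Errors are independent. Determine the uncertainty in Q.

37.5

Let u = y − s = 70.89. δu = √(δy² + δs²) = √(9.86 + 0.173) = 3.17, so δu/u = 0.0447.
Q is then a monomial in u, b, d:
δQ/Q = √((δu/u)² + (-2·δb/b)² + (2·δd/d)²) = √(0.00200 + 0.0338 + 0.0418) = 0.278
Q = 134.6, so δQ = 0.278 × 134.6 = 37.5.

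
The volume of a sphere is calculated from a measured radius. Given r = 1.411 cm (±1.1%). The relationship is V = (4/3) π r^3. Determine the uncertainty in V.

0.388 cm^3

Each factor contributes (exponent × relative error)² to (δV/V)²:
  (3·δr/r)² = (3×0.0110)² = 0.00109
δV/V = √(0.00109) = 0.0330
V = 11.77 cm^3, so δV = 0.0330 × 11.77 = 0.388 cm^3.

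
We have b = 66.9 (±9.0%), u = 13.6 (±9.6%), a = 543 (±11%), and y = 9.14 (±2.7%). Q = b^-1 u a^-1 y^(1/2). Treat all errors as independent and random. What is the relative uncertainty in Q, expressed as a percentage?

Products/powers → add relative errors in quadrature, weighted by exponent:
  (-1·δb/b)² = (-1×0.0900)² = 0.00810;  (1·δu/u)² = (1×0.0960)² = 0.00922;  (-1·δa/a)² = (-1×0.110)² = 0.0121;  (½·δy/y)² = (0.5×0.0270)² = 0.000182
δQ/Q = √(0.0296) = 0.172

17.2%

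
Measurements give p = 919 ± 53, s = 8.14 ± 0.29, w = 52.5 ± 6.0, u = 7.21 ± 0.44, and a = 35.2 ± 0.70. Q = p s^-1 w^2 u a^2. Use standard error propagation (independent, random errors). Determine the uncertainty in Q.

Products/powers → add relative errors in quadrature, weighted by exponent:
  (1·δp/p)² = (1×0.0577)² = 0.00333;  (-1·δs/s)² = (-1×0.0356)² = 0.00127;  (2·δw/w)² = (2×0.114)² = 0.0522;  (1·δu/u)² = (1×0.0610)² = 0.00372;  (2·δa/a)² = (2×0.0199)² = 0.00158
δQ/Q = √(0.0621) = 0.249
Q = 2.78e+09, so δQ = 0.249 × 2.78e+09 = 6.93e+08.

6.93e+08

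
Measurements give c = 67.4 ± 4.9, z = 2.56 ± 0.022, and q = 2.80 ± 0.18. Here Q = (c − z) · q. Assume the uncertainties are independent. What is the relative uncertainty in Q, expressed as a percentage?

Let u = c − z = 64.8. δu = √(δc² + δz²) = √(24.0 + 0.000484) = 4.90, so δu/u = 0.0756.
Q is then a monomial in u, q:
δQ/Q = √((δu/u)² + (1·δq/q)²) = √(0.00571 + 0.00413) = 0.0992

9.92%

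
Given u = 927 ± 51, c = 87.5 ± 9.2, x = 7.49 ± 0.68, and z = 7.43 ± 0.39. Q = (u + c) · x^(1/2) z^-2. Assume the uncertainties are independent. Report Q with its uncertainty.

Let w = u + c = 1010. δw = √(δu² + δc²) = √(2600 + 84.6) = 51.8, so δw/w = 0.0511.
Q is then a monomial in w, x, z:
δQ/Q = √((δw/w)² + (½·δx/x)² + (-2·δz/z)²) = √(0.00261 + 0.00206 + 0.0110) = 0.125
Q = 50.3, so δQ = 0.125 × 50.3 = 6.30.

50.3 ± 6.30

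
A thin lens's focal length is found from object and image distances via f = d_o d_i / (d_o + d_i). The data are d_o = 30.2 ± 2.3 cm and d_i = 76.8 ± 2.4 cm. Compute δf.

∂f/∂d_o = (d_i/(d_o+d_i))² = 0.515;  ∂f/∂d_i = (d_o/(d_o+d_i))² = 0.0797
δf = √((∂f/∂d_o · δd_o)² + (∂f/∂d_i · δd_i)²) = √(1.40 + 0.0366) = 1.20 cm

1.20 cm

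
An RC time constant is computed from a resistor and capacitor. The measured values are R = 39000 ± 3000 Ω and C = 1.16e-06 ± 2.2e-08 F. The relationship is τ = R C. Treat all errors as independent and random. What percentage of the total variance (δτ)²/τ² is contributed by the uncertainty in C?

5.73%

(δτ/τ)² = (1·δR/R)² + (1·δC/C)²
  R term: (1×0.0769)² = 0.00592
  C term: (1×0.0190)² = 0.000360
Total = 0.00628. Share from C = 0.000360/0.00628 = 0.0573.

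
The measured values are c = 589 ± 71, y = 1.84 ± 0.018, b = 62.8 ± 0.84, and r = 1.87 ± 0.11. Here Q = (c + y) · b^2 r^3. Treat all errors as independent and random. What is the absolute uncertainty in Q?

Let u = c + y = 591. δu = √(δc² + δy²) = √(5040 + 0.000324) = 71.0, so δu/u = 0.120.
Q is then a monomial in u, b, r:
δQ/Q = √((δu/u)² + (2·δb/b)² + (3·δr/r)²) = √(0.0144 + 0.000716 + 0.0311) = 0.215
Q = 1.52e+07, so δQ = 0.215 × 1.52e+07 = 3.28e+06.

3.28e+06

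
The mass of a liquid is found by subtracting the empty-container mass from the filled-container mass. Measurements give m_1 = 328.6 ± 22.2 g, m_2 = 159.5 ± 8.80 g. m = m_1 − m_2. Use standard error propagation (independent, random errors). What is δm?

23.9 g

Absolute uncertainties add in quadrature for a linear combination:
  (δm_1)² = 493;  (δm_2)² = 77.4
δm = √(570) = 23.9 g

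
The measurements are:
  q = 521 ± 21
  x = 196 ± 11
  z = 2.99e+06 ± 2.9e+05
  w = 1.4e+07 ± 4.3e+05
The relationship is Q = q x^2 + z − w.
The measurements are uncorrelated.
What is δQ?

2.44e+06

Let p = q·x^2 = 2e+07. δp/p = √((1·δq/q)² + (2·δx/x)²) = √(0.00162 + 0.0126) = 0.119, so δp = 2.39e+06.
Q = p + z − w: δQ = √(δp² + δz² + δw²) = √(5.7e+12 + 8.41e+10 + 1.85e+11) = 2.44e+06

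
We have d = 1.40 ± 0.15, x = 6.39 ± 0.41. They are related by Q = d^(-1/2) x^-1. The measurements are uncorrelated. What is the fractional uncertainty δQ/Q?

Relative error in a monomial: (δQ/Q)² = Σ (nᵢ · δxᵢ/xᵢ)².
  (−½·δd/d)² = (-0.5×0.107)² = 0.00287;  (-1·δx/x)² = (-1×0.0642)² = 0.00412
δQ/Q = √(0.00699) = 0.0836

0.0836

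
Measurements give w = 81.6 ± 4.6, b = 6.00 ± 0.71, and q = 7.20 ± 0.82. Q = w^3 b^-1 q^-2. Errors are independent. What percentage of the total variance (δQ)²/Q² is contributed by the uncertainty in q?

(δQ/Q)² = (3·δw/w)² + (-1·δb/b)² + (-2·δq/q)²
  w term: (3×0.0564)² = 0.0286
  b term: (-1×0.118)² = 0.0140
  q term: (-2×0.114)² = 0.0519
Total = 0.0945. Share from q = 0.0519/0.0945 = 0.549.

54.9%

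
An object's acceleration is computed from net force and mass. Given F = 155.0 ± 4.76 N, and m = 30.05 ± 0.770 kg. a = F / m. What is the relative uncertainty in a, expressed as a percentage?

4.00%

Relative error in a monomial: (δa/a)² = Σ (nᵢ · δxᵢ/xᵢ)².
  (1·δF/F)² = (1×0.0307)² = 0.000943;  (-1·δm/m)² = (-1×0.0256)² = 0.000657
δa/a = √(0.00160) = 0.0400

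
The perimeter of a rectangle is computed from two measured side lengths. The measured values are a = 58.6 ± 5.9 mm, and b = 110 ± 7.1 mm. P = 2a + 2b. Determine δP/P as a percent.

Sums and differences: (δP)² = Σ (cᵢ δxᵢ)².
  (2·δa)² = 139;  (2·δb)² = 202
δP = √(341) = 18.5 mm
P = 337 mm, so δP/P = 18.5/337 = 0.0548.

5.48%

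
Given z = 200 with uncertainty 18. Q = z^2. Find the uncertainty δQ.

7200

Q ∝ z^2, so δQ/Q = |2| · δz/z = 2 × 0.0900 = 0.180.
Q = 40000, so δQ = 0.180 × 40000 = 7200.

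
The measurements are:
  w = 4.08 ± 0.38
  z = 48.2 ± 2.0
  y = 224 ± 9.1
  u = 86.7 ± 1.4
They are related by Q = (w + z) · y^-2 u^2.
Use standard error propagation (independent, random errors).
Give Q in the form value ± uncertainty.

7.83 ± 0.750

Let h = w + z = 52.3. δh = √(δw² + δz²) = √(0.144 + 4.00) = 2.04, so δh/h = 0.0389.
Q is then a monomial in h, y, u:
δQ/Q = √((δh/h)² + (-2·δy/y)² + (2·δu/u)²) = √(0.00152 + 0.00660 + 0.00104) = 0.0957
Q = 7.83, so δQ = 0.0957 × 7.83 = 0.750.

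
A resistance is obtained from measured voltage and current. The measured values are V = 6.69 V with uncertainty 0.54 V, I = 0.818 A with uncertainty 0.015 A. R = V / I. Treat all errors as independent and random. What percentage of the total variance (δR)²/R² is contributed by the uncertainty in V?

(δR/R)² = (1·δV/V)² + (-1·δI/I)²
  V term: (1×0.0807)² = 0.00652
  I term: (-1×0.0183)² = 0.000336
Total = 0.00685. Share from V = 0.00652/0.00685 = 0.951.

95.1%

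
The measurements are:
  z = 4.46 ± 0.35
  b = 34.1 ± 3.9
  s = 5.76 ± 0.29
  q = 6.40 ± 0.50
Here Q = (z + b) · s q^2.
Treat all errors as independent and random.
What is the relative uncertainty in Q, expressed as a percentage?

19.3%

Let u = z + b = 38.6. δu = √(δz² + δb²) = √(0.122 + 15.2) = 3.92, so δu/u = 0.102.
Q is then a monomial in u, s, q:
δQ/Q = √((δu/u)² + (1·δs/s)² + (2·δq/q)²) = √(0.0103 + 0.00253 + 0.0244) = 0.193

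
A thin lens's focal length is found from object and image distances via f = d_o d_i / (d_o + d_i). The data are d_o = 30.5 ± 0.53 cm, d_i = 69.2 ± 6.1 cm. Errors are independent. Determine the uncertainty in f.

0.625 cm

∂f/∂d_o = (d_i/(d_o+d_i))² = 0.482;  ∂f/∂d_i = (d_o/(d_o+d_i))² = 0.0936
δf = √((∂f/∂d_o · δd_o)² + (∂f/∂d_i · δd_i)²) = √(0.0652 + 0.326) = 0.625 cm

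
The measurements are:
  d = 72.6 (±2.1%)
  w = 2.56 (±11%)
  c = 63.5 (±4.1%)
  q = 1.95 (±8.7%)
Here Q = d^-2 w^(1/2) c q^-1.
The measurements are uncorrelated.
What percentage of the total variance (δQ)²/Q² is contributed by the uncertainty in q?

(δQ/Q)² = (-2·δd/d)² + (½·δw/w)² + (1·δc/c)² + (-1·δq/q)²
  d term: (-2×0.0210)² = 0.00176
  w term: (0.5×0.110)² = 0.00302
  c term: (1×0.0410)² = 0.00168
  q term: (-1×0.0870)² = 0.00757
Total = 0.0140. Share from q = 0.00757/0.0140 = 0.539.

53.9%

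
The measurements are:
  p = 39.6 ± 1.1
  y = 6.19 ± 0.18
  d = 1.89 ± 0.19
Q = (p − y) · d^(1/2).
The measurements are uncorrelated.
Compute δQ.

Let u = p − y = 33.4. δu = √(δp² + δy²) = √(1.21 + 0.0324) = 1.11, so δu/u = 0.0334.
Q is then a monomial in u, d:
δQ/Q = √((δu/u)² + (½·δd/d)²) = √(0.00111 + 0.00253) = 0.0603
Q = 45.9, so δQ = 0.0603 × 45.9 = 2.77.

2.77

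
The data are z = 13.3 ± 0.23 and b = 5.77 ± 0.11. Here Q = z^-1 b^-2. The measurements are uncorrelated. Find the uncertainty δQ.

9.46e-05

Each factor contributes (exponent × relative error)² to (δQ/Q)²:
  (-1·δz/z)² = (-1×0.0173)² = 0.000299;  (-2·δb/b)² = (-2×0.0191)² = 0.00145
δQ/Q = √(0.00175) = 0.0419
Q = 0.00226, so δQ = 0.0419 × 0.00226 = 9.46e-05.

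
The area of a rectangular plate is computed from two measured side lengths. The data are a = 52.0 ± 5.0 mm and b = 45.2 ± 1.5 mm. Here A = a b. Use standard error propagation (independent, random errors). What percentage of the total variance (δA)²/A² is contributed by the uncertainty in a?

(δA/A)² = (1·δa/a)² + (1·δb/b)²
  a term: (1×0.0962)² = 0.00925
  b term: (1×0.0332)² = 0.00110
Total = 0.0103. Share from a = 0.00925/0.0103 = 0.894.

89.4%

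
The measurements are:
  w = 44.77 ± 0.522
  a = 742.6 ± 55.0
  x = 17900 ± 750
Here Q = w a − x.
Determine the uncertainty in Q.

2600

Let p = w·a = 33250. δp/p = √((1·δw/w)² + (1·δa/a)²) = √(0.000136 + 0.00549) = 0.0750, so δp = 2490.
Q = p − x: δQ = √(δp² + δx²) = √(6.21e+06 + 5.62e+05) = 2600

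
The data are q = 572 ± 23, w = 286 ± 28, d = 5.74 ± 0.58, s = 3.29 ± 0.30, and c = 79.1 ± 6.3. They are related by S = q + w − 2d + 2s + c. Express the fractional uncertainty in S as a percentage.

3.95%

S is a linear combination, so absolute uncertainties add in quadrature:
  (δq)² = 529;  (δw)² = 784;  (2·δd)² = 1.35;  (2·δs)² = 0.360;  (δc)² = 39.7
δS = √(1350) = 36.8
S = 932, so δS/S = 36.8/932 = 0.0395.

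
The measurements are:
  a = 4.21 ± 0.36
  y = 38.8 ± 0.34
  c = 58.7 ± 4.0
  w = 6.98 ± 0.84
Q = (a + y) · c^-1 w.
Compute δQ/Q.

Let u = a + y = 43.0. δu = √(δa² + δy²) = √(0.130 + 0.116) = 0.495, so δu/u = 0.0115.
Q is then a monomial in u, c, w:
δQ/Q = √((δu/u)² + (-1·δc/c)² + (1·δw/w)²) = √(0.000133 + 0.00464 + 0.0145) = 0.139

0.139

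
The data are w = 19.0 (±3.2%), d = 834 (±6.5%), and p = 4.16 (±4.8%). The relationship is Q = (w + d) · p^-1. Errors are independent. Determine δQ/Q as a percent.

7.96%

Let u = w + d = 853. δu = √(δw² + δd²) = √(0.370 + 2940) = 54.2, so δu/u = 0.0636.
Q is then a monomial in u, p:
δQ/Q = √((δu/u)² + (-1·δp/p)²) = √(0.00404 + 0.00230) = 0.0796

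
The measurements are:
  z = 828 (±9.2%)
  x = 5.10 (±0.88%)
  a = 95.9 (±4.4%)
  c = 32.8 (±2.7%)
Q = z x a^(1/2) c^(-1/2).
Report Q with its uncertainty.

7220 ± 693

For a monomial Q ∝ z, x, a^(1/2), c^(-1/2), fractional errors add in quadrature:
  (1·δz/z)² = (1×0.0920)² = 0.00846;  (1·δx/x)² = (1×0.00880)² = 7.74e-05;  (½·δa/a)² = (0.5×0.0440)² = 0.000484;  (−½·δc/c)² = (-0.5×0.0270)² = 0.000182
δQ/Q = √(0.00921) = 0.0960
Q = 7220, so δQ = 0.0960 × 7220 = 693.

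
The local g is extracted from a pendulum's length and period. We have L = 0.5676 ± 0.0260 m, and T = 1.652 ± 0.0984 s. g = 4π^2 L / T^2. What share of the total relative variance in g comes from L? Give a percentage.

(δg/g)² = (1·δL/L)² + (-2·δT/T)²
  L term: (1×0.0458)² = 0.00210
  T term: (-2×0.0596)² = 0.0142
Total = 0.0163. Share from L = 0.00210/0.0163 = 0.129.

12.9%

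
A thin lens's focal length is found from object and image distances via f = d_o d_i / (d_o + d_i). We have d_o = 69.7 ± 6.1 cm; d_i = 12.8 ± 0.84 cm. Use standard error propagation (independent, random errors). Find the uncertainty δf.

0.617 cm

∂f/∂d_o = (d_i/(d_o+d_i))² = 0.0241;  ∂f/∂d_i = (d_o/(d_o+d_i))² = 0.714
δf = √((∂f/∂d_o · δd_o)² + (∂f/∂d_i · δd_i)²) = √(0.0216 + 0.359) = 0.617 cm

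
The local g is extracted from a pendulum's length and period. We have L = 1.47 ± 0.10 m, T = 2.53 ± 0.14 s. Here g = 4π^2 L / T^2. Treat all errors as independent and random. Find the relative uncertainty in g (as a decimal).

g is a product of powers, so relative uncertainties combine in quadrature:
  (1·δL/L)² = (1×0.0680)² = 0.00463;  (-2·δT/T)² = (-2×0.0553)² = 0.0122
δg/g = √(0.0169) = 0.130

0.130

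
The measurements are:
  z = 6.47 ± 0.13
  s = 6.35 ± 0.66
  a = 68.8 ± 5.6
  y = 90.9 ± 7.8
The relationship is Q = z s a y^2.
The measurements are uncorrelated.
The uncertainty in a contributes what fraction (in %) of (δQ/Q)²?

(δQ/Q)² = (1·δz/z)² + (1·δs/s)² + (1·δa/a)² + (2·δy/y)²
  z term: (1×0.0201)² = 0.000404
  s term: (1×0.104)² = 0.0108
  a term: (1×0.0814)² = 0.00663
  y term: (2×0.0858)² = 0.0295
Total = 0.0473. Share from a = 0.00663/0.0473 = 0.140.

14.0%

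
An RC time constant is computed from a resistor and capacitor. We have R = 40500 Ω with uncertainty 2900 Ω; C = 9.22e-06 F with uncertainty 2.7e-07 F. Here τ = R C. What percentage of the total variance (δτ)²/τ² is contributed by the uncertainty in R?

85.7%

(δτ/τ)² = (1·δR/R)² + (1·δC/C)²
  R term: (1×0.0716)² = 0.00513
  C term: (1×0.0293)² = 0.000858
Total = 0.00598. Share from R = 0.00513/0.00598 = 0.857.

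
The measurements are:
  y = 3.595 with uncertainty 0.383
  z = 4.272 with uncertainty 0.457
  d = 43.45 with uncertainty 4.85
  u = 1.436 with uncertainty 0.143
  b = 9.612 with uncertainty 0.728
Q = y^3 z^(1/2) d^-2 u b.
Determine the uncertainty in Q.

0.290

Since Q is a product/quotient, work with relative uncertainties:
  (3·δy/y)² = (3×0.107)² = 0.102;  (½·δz/z)² = (0.5×0.107)² = 0.00286;  (-2·δd/d)² = (-2×0.112)² = 0.0498;  (1·δu/u)² = (1×0.0996)² = 0.00992;  (1·δb/b)² = (1×0.0757)² = 0.00574
δQ/Q = √(0.171) = 0.413
Q = 0.7021, so δQ = 0.413 × 0.7021 = 0.290.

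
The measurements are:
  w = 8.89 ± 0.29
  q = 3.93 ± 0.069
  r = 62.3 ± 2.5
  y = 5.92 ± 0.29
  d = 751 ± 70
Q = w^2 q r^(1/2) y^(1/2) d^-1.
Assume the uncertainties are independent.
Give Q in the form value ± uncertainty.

Relative error in a monomial: (δQ/Q)² = Σ (nᵢ · δxᵢ/xᵢ)².
  (2·δw/w)² = (2×0.0326)² = 0.00426;  (1·δq/q)² = (1×0.0176)² = 0.000308;  (½·δr/r)² = (0.5×0.0401)² = 0.000403;  (½·δy/y)² = (0.5×0.0490)² = 0.000600;  (-1·δd/d)² = (-1×0.0932)² = 0.00869
δQ/Q = √(0.0143) = 0.119
Q = 7.94, so δQ = 0.119 × 7.94 = 0.948.

7.94 ± 0.948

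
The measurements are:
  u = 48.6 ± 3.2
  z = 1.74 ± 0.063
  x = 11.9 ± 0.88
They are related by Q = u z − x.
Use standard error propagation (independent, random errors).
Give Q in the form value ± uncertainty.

Let p = u·z = 84.6. δp/p = √((1·δu/u)² + (1·δz/z)²) = √(0.00434 + 0.00131) = 0.0751, so δp = 6.35.
Q = p − x: δQ = √(δp² + δx²) = √(40.4 + 0.774) = 6.41
Q = 72.7.

72.7 ± 6.41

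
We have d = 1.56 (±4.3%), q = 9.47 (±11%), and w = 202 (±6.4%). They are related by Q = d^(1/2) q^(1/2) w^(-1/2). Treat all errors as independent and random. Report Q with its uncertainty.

0.270 ± 0.0182

Products/powers → add relative errors in quadrature, weighted by exponent:
  (½·δd/d)² = (0.5×0.0430)² = 0.000462;  (½·δq/q)² = (0.5×0.110)² = 0.00302;  (−½·δw/w)² = (-0.5×0.0640)² = 0.00102
δQ/Q = √(0.00451) = 0.0672
Q = 0.270, so δQ = 0.0672 × 0.270 = 0.0182.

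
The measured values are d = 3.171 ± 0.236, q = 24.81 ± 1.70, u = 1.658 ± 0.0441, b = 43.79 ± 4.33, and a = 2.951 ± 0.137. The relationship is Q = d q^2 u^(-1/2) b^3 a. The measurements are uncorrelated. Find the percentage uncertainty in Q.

Since Q is a product/quotient, work with relative uncertainties:
  (1·δd/d)² = (1×0.0744)² = 0.00554;  (2·δq/q)² = (2×0.0685)² = 0.0188;  (−½·δu/u)² = (-0.5×0.0266)² = 0.000177;  (3·δb/b)² = (3×0.0989)² = 0.0880;  (1·δa/a)² = (1×0.0464)² = 0.00216
δQ/Q = √(0.115) = 0.339

33.9%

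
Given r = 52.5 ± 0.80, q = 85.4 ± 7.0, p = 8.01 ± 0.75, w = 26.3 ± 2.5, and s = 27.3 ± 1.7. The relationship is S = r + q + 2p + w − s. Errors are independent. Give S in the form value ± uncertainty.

153 ± 7.81

S is a linear combination, so absolute uncertainties add in quadrature:
  (δr)² = 0.640;  (δq)² = 49.0;  (2·δp)² = 2.25;  (δw)² = 6.25;  (δs)² = 2.89
δS = √(61.0) = 7.81
S = 153.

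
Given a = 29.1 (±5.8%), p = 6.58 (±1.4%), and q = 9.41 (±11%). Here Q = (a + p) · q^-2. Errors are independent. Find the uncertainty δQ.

Let u = a + p = 35.7. δu = √(δa² + δp²) = √(2.85 + 0.00849) = 1.69, so δu/u = 0.0474.
Q is then a monomial in u, q:
δQ/Q = √((δu/u)² + (-2·δq/q)²) = √(0.00224 + 0.0484) = 0.225
Q = 0.403, so δQ = 0.225 × 0.403 = 0.0907.

0.0907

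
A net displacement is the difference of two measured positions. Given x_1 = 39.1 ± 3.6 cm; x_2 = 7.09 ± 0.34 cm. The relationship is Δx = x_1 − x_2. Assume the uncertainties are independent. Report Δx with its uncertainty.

32.0 ± 3.62 cm

Each term contributes (cᵢ δxᵢ)² to (δΔx)²:
  (δx_1)² = 13.0;  (δx_2)² = 0.116
δΔx = √(13.1) = 3.62 cm
Δx = 32.0 cm.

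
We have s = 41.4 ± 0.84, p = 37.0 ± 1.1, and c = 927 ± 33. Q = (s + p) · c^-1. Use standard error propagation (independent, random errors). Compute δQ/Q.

0.0397

Let u = s + p = 78.4. δu = √(δs² + δp²) = √(0.706 + 1.21) = 1.38, so δu/u = 0.0177.
Q is then a monomial in u, c:
δQ/Q = √((δu/u)² + (-1·δc/c)²) = √(0.000312 + 0.00127) = 0.0397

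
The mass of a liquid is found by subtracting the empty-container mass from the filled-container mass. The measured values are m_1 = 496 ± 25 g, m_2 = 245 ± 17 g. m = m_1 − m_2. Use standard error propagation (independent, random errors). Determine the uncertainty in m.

Each term contributes (cᵢ δxᵢ)² to (δm)²:
  (δm_1)² = 625;  (δm_2)² = 289
δm = √(914) = 30.2 g

30.2 g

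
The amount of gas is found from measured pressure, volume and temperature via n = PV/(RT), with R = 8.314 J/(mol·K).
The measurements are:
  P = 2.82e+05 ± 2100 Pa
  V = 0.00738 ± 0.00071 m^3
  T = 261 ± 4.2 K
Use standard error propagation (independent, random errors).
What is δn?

0.0938 mol

Products/powers → add relative errors in quadrature, weighted by exponent:
  (1·δP/P)² = (1×0.00745)² = 5.55e-05;  (1·δV/V)² = (1×0.0962)² = 0.00926;  (-1·δT/T)² = (-1×0.0161)² = 0.000259
δn/n = √(0.00957) = 0.0978
n = 0.959 mol, so δn = 0.0978 × 0.959 = 0.0938 mol.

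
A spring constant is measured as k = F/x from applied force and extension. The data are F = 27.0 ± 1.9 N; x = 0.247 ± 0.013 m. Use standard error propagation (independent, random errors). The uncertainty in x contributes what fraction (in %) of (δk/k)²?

(δk/k)² = (1·δF/F)² + (-1·δx/x)²
  F term: (1×0.0704)² = 0.00495
  x term: (-1×0.0526)² = 0.00277
Total = 0.00772. Share from x = 0.00277/0.00772 = 0.359.

35.9%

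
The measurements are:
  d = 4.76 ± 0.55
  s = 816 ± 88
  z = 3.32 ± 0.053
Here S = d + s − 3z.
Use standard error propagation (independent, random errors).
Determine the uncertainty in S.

88.0

Each term contributes (cᵢ δxᵢ)² to (δS)²:
  (δd)² = 0.303;  (δs)² = 7740;  (3·δz)² = 0.0253
δS = √(7740) = 88.0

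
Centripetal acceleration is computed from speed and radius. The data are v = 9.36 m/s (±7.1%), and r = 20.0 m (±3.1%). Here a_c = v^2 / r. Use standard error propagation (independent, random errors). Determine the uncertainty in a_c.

Each factor contributes (exponent × relative error)² to (δa_c/a_c)²:
  (2·δv/v)² = (2×0.0710)² = 0.0202;  (-1·δr/r)² = (-1×0.0310)² = 0.000961
δa_c/a_c = √(0.0211) = 0.145
a_c = 4.38 m/s^2, so δa_c = 0.145 × 4.38 = 0.637 m/s^2.

0.637 m/s^2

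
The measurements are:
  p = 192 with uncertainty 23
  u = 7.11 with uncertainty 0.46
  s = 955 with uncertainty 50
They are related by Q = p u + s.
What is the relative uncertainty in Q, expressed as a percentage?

Let w = p·u = 1370. δw/w = √((1·δp/p)² + (1·δu/u)²) = √(0.0144 + 0.00419) = 0.136, so δw = 186.
Q = w + s: δQ = √(δw² + δs²) = √(34500 + 2500) = 192
Q = 2320, so δQ/Q = 192/2320 = 0.0830.

8.30%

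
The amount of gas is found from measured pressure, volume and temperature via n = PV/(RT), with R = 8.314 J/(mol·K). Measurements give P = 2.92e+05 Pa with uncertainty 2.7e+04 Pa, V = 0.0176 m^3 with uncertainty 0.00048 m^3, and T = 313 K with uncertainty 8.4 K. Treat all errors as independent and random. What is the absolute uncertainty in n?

n is a product of powers, so relative uncertainties combine in quadrature:
  (1·δP/P)² = (1×0.0925)² = 0.00855;  (1·δV/V)² = (1×0.0273)² = 0.000744;  (-1·δT/T)² = (-1×0.0268)² = 0.000720
δn/n = √(0.0100) = 0.100
n = 1.97 mol, so δn = 0.100 × 1.97 = 0.198 mol.

0.198 mol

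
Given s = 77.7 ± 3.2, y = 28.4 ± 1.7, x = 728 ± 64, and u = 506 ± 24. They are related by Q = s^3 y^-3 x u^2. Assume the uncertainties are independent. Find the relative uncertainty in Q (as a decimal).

0.253

Products/powers → add relative errors in quadrature, weighted by exponent:
  (3·δs/s)² = (3×0.0412)² = 0.0153;  (-3·δy/y)² = (-3×0.0599)² = 0.0322;  (1·δx/x)² = (1×0.0879)² = 0.00773;  (2·δu/u)² = (2×0.0474)² = 0.00900
δQ/Q = √(0.0642) = 0.253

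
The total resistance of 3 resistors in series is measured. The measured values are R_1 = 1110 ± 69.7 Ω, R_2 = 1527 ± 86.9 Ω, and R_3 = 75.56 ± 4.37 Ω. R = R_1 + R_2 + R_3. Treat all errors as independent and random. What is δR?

Absolute uncertainties add in quadrature for a linear combination:
  (δR_1)² = 4860;  (δR_2)² = 7550;  (δR_3)² = 19.1
δR = √(12400) = 111 Ω

111 Ω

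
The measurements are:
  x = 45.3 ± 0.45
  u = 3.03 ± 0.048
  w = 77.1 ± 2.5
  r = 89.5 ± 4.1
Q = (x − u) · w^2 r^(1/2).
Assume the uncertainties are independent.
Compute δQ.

Let h = x − u = 42.3. δh = √(δx² + δu²) = √(0.203 + 0.00230) = 0.453, so δh/h = 0.0107.
Q is then a monomial in h, w, r:
δQ/Q = √((δh/h)² + (2·δw/w)² + (½·δr/r)²) = √(0.000115 + 0.00421 + 0.000525) = 0.0696
Q = 2.38e+06, so δQ = 0.0696 × 2.38e+06 = 1.65e+05.

1.65e+05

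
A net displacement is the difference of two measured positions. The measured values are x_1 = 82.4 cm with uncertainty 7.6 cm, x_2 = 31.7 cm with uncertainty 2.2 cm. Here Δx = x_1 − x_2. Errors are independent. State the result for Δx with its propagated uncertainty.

50.7 ± 7.91 cm

Δx is a linear combination, so absolute uncertainties add in quadrature:
  (δx_1)² = 57.8;  (δx_2)² = 4.84
δΔx = √(62.6) = 7.91 cm
Δx = 50.7 cm.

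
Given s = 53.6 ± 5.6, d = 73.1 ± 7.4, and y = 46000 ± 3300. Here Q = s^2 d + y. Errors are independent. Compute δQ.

48900

Let p = s^2·d = 2.1e+05. δp/p = √((2·δs/s)² + (1·δd/d)²) = √(0.0437 + 0.0102) = 0.232, so δp = 48800.
Q = p + y: δQ = √(δp² + δy²) = √(2.38e+09 + 1.09e+07) = 48900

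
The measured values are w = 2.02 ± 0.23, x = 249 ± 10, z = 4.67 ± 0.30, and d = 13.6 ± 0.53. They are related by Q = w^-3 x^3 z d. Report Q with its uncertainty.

Each factor contributes (exponent × relative error)² to (δQ/Q)²:
  (-3·δw/w)² = (-3×0.114)² = 0.117;  (3·δx/x)² = (3×0.0402)² = 0.0145;  (1·δz/z)² = (1×0.0642)² = 0.00413;  (1·δd/d)² = (1×0.0390)² = 0.00152
δQ/Q = √(0.137) = 0.370
Q = 1.19e+08, so δQ = 0.370 × 1.19e+08 = 4.4e+07.

(1.19 ± 0.440) × 10^8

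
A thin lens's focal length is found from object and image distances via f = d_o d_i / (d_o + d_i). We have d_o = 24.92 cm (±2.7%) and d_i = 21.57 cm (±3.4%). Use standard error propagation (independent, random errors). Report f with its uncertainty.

11.56 ± 0.256 cm

∂f/∂d_o = (d_i/(d_o+d_i))² = 0.215;  ∂f/∂d_i = (d_o/(d_o+d_i))² = 0.287
δf = √((∂f/∂d_o · δd_o)² + (∂f/∂d_i · δd_i)²) = √(0.0210 + 0.0444) = 0.256 cm
f = 11.56 cm.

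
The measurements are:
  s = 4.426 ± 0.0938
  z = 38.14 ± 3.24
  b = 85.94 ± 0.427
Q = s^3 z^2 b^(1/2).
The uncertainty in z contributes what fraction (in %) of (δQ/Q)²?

(δQ/Q)² = (3·δs/s)² + (2·δz/z)² + (½·δb/b)²
  s term: (3×0.0212)² = 0.00404
  z term: (2×0.0850)² = 0.0289
  b term: (0.5×0.00497)² = 6.17e-06
Total = 0.0329. Share from z = 0.0289/0.0329 = 0.877.

87.7%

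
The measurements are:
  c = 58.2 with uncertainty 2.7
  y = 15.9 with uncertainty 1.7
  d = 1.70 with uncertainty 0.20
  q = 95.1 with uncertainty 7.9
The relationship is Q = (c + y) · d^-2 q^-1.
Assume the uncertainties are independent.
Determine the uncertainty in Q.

Let u = c + y = 74.1. δu = √(δc² + δy²) = √(7.29 + 2.89) = 3.19, so δu/u = 0.0431.
Q is then a monomial in u, d, q:
δQ/Q = √((δu/u)² + (-2·δd/d)² + (-1·δq/q)²) = √(0.00185 + 0.0554 + 0.00690) = 0.253
Q = 0.270, so δQ = 0.253 × 0.270 = 0.0683.

0.0683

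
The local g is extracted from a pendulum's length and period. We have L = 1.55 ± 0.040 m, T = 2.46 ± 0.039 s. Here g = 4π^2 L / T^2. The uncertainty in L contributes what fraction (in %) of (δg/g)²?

39.8%

(δg/g)² = (1·δL/L)² + (-2·δT/T)²
  L term: (1×0.0258)² = 0.000666
  T term: (-2×0.0159)² = 0.00101
Total = 0.00167. Share from L = 0.000666/0.00167 = 0.398.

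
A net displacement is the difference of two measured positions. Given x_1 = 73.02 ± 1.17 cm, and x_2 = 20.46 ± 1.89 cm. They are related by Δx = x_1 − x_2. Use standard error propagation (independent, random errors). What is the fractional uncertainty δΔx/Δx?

For a sum/difference, combine absolute errors in quadrature:
  (δx_1)² = 1.37;  (δx_2)² = 3.57
δΔx = √(4.94) = 2.22 cm
Δx = 52.56 cm, so δΔx/Δx = 2.22/52.56 = 0.0423.

0.0423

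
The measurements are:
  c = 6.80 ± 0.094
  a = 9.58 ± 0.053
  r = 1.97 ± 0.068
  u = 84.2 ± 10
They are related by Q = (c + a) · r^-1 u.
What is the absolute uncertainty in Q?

86.7

Let w = c + a = 16.4. δw = √(δc² + δa²) = √(0.00884 + 0.00281) = 0.108, so δw/w = 0.00659.
Q is then a monomial in w, r, u:
δQ/Q = √((δw/w)² + (-1·δr/r)² + (1·δu/u)²) = √(4.34e-05 + 0.00119 + 0.0141) = 0.124
Q = 700, so δQ = 0.124 × 700 = 86.7.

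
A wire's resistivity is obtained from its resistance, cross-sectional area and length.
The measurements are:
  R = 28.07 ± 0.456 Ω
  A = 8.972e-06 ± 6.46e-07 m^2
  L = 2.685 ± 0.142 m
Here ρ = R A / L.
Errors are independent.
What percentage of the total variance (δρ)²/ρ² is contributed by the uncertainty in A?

62.9%

(δρ/ρ)² = (1·δR/R)² + (1·δA/A)² + (-1·δL/L)²
  R term: (1×0.0162)² = 0.000264
  A term: (1×0.0720)² = 0.00518
  L term: (-1×0.0529)² = 0.00280
Total = 0.00825. Share from A = 0.00518/0.00825 = 0.629.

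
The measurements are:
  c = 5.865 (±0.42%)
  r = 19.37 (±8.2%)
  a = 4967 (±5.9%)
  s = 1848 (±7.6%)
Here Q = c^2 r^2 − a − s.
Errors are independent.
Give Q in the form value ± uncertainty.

6091 ± 2140

Let p = c^2·r^2 = 12910. δp/p = √((2·δc/c)² + (2·δr/r)²) = √(7.06e-05 + 0.0269) = 0.164, so δp = 2120.
Q = p − a − s: δQ = √(δp² + δa² + δs²) = √(4.49e+06 + 85900 + 19700) = 2140
Q = 6091.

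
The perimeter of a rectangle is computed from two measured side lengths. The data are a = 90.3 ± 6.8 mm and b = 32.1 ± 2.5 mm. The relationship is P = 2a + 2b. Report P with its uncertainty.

Each term contributes (cᵢ δxᵢ)² to (δP)²:
  (2·δa)² = 185;  (2·δb)² = 25.0
δP = √(210) = 14.5 mm
P = 245 mm.

245 ± 14.5 mm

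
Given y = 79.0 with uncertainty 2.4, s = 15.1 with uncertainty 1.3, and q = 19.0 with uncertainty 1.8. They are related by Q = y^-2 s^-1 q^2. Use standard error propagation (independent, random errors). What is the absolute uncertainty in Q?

0.000831

Each factor contributes (exponent × relative error)² to (δQ/Q)²:
  (-2·δy/y)² = (-2×0.0304)² = 0.00369;  (-1·δs/s)² = (-1×0.0861)² = 0.00741;  (2·δq/q)² = (2×0.0947)² = 0.0359
δQ/Q = √(0.0470) = 0.217
Q = 0.00383, so δQ = 0.217 × 0.00383 = 0.000831.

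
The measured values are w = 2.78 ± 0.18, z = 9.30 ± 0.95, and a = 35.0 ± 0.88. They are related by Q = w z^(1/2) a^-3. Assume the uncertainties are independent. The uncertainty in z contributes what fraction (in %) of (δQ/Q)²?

(δQ/Q)² = (1·δw/w)² + (½·δz/z)² + (-3·δa/a)²
  w term: (1×0.0647)² = 0.00419
  z term: (0.5×0.102)² = 0.00261
  a term: (-3×0.0251)² = 0.00569
Total = 0.0125. Share from z = 0.00261/0.0125 = 0.209.

20.9%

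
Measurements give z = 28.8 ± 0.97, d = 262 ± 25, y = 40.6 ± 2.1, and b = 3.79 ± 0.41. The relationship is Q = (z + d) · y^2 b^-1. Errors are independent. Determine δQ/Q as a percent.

17.3%

Let u = z + d = 291. δu = √(δz² + δd²) = √(0.941 + 625) = 25.0, so δu/u = 0.0860.
Q is then a monomial in u, y, b:
δQ/Q = √((δu/u)² + (2·δy/y)² + (-1·δb/b)²) = √(0.00740 + 0.0107 + 0.0117) = 0.173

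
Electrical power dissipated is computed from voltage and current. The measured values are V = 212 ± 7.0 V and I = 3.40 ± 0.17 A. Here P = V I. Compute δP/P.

For a monomial P ∝ V, I, fractional errors add in quadrature:
  (1·δV/V)² = (1×0.0330)² = 0.00109;  (1·δI/I)² = (1×0.0500)² = 0.00250
δP/P = √(0.00359) = 0.0599

0.0599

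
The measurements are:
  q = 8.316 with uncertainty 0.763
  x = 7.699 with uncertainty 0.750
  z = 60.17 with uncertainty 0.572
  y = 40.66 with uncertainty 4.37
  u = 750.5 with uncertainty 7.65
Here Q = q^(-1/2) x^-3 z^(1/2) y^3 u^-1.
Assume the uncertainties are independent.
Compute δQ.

0.231

Q is a product of powers, so relative uncertainties combine in quadrature:
  (−½·δq/q)² = (-0.5×0.0918)² = 0.00210;  (-3·δx/x)² = (-3×0.0974)² = 0.0854;  (½·δz/z)² = (0.5×0.00951)² = 2.26e-05;  (3·δy/y)² = (3×0.107)² = 0.104;  (-1·δu/u)² = (-1×0.0102)² = 0.000104
δQ/Q = √(0.192) = 0.438
Q = 0.5279, so δQ = 0.438 × 0.5279 = 0.231.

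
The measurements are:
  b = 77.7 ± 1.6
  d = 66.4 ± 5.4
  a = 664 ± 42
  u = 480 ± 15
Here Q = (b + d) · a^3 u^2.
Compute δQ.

1.98e+15

Let w = b + d = 144. δw = √(δb² + δd²) = √(2.56 + 29.2) = 5.63, so δw/w = 0.0391.
Q is then a monomial in w, a, u:
δQ/Q = √((δw/w)² + (3·δa/a)² + (2·δu/u)²) = √(0.00153 + 0.0360 + 0.00391) = 0.204
Q = 9.72e+15, so δQ = 0.204 × 9.72e+15 = 1.98e+15.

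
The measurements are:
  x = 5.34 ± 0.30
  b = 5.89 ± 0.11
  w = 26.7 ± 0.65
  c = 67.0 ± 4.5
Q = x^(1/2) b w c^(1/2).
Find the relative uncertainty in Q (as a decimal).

Relative error in a monomial: (δQ/Q)² = Σ (nᵢ · δxᵢ/xᵢ)².
  (½·δx/x)² = (0.5×0.0562)² = 0.000789;  (1·δb/b)² = (1×0.0187)² = 0.000349;  (1·δw/w)² = (1×0.0243)² = 0.000593;  (½·δc/c)² = (0.5×0.0672)² = 0.00113
δQ/Q = √(0.00286) = 0.0535

0.0535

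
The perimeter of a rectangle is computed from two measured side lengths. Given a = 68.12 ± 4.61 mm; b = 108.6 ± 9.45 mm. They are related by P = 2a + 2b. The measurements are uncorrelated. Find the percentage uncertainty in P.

Each term contributes (cᵢ δxᵢ)² to (δP)²:
  (2·δa)² = 85.0;  (2·δb)² = 357
δP = √(442) = 21.0 mm
P = 353.4 mm, so δP/P = 21.0/353.4 = 0.0595.

5.95%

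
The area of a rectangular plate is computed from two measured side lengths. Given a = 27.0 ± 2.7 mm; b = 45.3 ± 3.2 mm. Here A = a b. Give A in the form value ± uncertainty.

1220 ± 150 mm^2

For a monomial A ∝ a, b, fractional errors add in quadrature:
  (1·δa/a)² = (1×0.100)² = 0.0100;  (1·δb/b)² = (1×0.0706)² = 0.00499
δA/A = √(0.0150) = 0.122
A = 1220 mm^2, so δA = 0.122 × 1220 = 150 mm^2.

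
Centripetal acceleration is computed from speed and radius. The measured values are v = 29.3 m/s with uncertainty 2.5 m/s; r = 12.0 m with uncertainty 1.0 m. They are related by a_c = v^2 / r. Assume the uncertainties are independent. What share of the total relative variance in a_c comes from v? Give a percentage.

(δa_c/a_c)² = (2·δv/v)² + (-1·δr/r)²
  v term: (2×0.0853)² = 0.0291
  r term: (-1×0.0833)² = 0.00694
Total = 0.0361. Share from v = 0.0291/0.0361 = 0.807.

80.7%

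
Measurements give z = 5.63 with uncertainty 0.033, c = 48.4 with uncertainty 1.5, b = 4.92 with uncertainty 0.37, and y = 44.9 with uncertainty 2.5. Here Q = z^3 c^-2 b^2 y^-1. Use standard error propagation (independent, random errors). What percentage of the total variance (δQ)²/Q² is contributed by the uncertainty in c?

12.9%

(δQ/Q)² = (3·δz/z)² + (-2·δc/c)² + (2·δb/b)² + (-1·δy/y)²
  z term: (3×0.00586)² = 0.000309
  c term: (-2×0.0310)² = 0.00384
  b term: (2×0.0752)² = 0.0226
  y term: (-1×0.0557)² = 0.00310
Total = 0.0299. Share from c = 0.00384/0.0299 = 0.129.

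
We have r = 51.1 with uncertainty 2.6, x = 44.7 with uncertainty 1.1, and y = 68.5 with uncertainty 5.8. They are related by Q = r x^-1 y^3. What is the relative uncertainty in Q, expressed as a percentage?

Q is a product of powers, so relative uncertainties combine in quadrature:
  (1·δr/r)² = (1×0.0509)² = 0.00259;  (-1·δx/x)² = (-1×0.0246)² = 0.000606;  (3·δy/y)² = (3×0.0847)² = 0.0645
δQ/Q = √(0.0677) = 0.260

26.0%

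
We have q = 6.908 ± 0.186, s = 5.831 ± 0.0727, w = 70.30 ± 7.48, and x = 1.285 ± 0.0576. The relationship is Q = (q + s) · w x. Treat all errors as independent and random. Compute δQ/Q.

Let u = q + s = 12.74. δu = √(δq² + δs²) = √(0.0346 + 0.00529) = 0.200, so δu/u = 0.0157.
Q is then a monomial in u, w, x:
δQ/Q = √((δu/u)² + (1·δw/w)² + (1·δx/x)²) = √(0.000246 + 0.0113 + 0.00201) = 0.117

0.117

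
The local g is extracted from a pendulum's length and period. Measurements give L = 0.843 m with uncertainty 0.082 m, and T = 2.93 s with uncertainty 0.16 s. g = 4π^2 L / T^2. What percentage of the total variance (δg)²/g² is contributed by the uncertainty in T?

(δg/g)² = (1·δL/L)² + (-2·δT/T)²
  L term: (1×0.0973)² = 0.00946
  T term: (-2×0.0546)² = 0.0119
Total = 0.0214. Share from T = 0.0119/0.0214 = 0.558.

55.8%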